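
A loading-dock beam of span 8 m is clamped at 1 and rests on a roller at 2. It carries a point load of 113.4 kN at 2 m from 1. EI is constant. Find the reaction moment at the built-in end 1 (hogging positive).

Choose R_2 as the redundant. The primary structure is the cantilever fixed at 1.
Free-end deflection of the primary structure under the applied loading (downward +):
  point load 113.4 at a = 2: Pa²(3L − a)/(6EI) = 1663/EI
Flexibility coefficient — unit upward force at 2: δ_{22} = L³/(3EI) = 170.7/EI.
The prop prevents deflection at 2: R_2 = δ_0/δ_{22} = 1663/170.7 = 9.745 kN.
Moment equilibrium about 1: M_1 = Σ(load moments about 1) − R_2·L = 226.8 − 9.745×8 = 148.8 kN·m.

M_1 = 148.8 kN·m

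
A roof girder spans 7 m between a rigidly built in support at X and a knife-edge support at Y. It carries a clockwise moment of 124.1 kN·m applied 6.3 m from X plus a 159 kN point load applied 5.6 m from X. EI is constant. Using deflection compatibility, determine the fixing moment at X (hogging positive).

M_X = 46.66 kN·m

Choose R_Y as the redundant. The primary structure is the cantilever fixed at X.
Free-end deflection of the primary structure under the applied loading (downward +):
  clockwise couple 124.1 at a = 6.3: M₀a(2L − a)/(2EI) = 3010/EI
  point load 159 at a = 5.6: Pa²(3L − a)/(6EI) = 12798/EI
  δ_0 = 15808/EI
Flexibility coefficient — unit upward force at Y: δ_{YY} = L³/(3EI) = 114.3/EI.
Compatibility at Y: δ_0 − R_Y·δ_{YY} = 0, so R_Y = 15808/114.3 = 138.3 kN.
Moment equilibrium about X: M_X = Σ(load moments about X) − R_Y·L = 1014 − 138.3×7 = 46.66 kN·m.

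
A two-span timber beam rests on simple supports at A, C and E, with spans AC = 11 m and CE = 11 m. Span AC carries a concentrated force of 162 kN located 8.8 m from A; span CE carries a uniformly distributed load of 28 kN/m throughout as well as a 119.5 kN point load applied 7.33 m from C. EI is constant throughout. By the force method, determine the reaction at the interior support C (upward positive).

Insert a hinge at C; M_C is the redundant, and each span becomes simply supported.
Discontinuity in slope at C on the released structure — sum the simple-span end rotations:
  span AC: point load 162 at a = 8.8: Pab(L + a)/(6LEI) = 940.9/EI
  span CE: UDL 28: wL³/(24EI) = 1553/EI
  span CE: point load 119.5 at a = 7.33: Pab(L + b)/(6LEI) = 714.5/EI
  relative rotation θ_0 = (940.9 + 2267)/EI = 3208/EI
A unit hogging moment at C produces rotation L₁/(3EI) + L₂/(3EI) = 7.333/EI.
Compatibility: M_C·(L₁+L₂)/(3EI) = θ_0, giving M_C = 437.5 kN·m (hogging).
Span AC, ΣM about A with M_C applied at C: R_C^{AC}·11 = 1426 + 437.5, so R_C^{AC} = 169.4 kN and R_A = 162 − 169.4 = -7.372 kN.
Span CE, ΣM about E: R_C^{CE}·11 = 2133 + 437.5, so R_C^{CE} = 233.6 kN and R_E = 427.5 − 233.6 = 193.9 kN.
R_C = 169.4 + 233.6 = 403 kN.

R_C = 403 kN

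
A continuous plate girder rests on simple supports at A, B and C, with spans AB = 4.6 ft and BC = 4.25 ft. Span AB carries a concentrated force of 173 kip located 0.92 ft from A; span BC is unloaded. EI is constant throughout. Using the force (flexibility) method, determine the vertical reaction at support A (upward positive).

Release continuity at B by inserting a hinge; the redundant is the internal moment M_B. The primary structure is two simply-supported spans AB and BC.
End slopes at the hinge B, treating each span as simply supported:
  span AB: point load 173 at a = 0.92: Pab(L + a)/(6LEI) = 117.1/EI
  relative rotation θ_0 = (117.1 + 0)/EI = 117.1/EI
A unit hogging moment at B produces rotation L₁/(3EI) + L₂/(3EI) = 2.95/EI.
Slope continuity at B: θ_0 = M_B·2.95/EI, so M_B = 117.1/2.95 = 39.71 kip·ft (hogging).
Span AB, ΣM about A with M_B applied at B: R_B^{AB}·4.6 = 159.2 + 39.71, so R_B^{AB} = 43.23 kip and R_A = 173 − 43.23 = 129.8 kip.

R_A = 129.8 kip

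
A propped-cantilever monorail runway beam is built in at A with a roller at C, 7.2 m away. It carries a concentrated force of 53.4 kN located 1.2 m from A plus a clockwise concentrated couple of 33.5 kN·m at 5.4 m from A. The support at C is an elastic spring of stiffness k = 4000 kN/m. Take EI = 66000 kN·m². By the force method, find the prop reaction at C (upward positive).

Take the reaction at C as the redundant and release it; the primary structure is a cantilever fixed at A.
Free-end deflection of the primary structure under the applied loading (downward +):
  point load 53.4 at a = 1.2: Pa²(3L − a)/(6EI) = 261.4/EI
  clockwise couple 33.5 at a = 5.4: M₀a(2L − a)/(2EI) = 814/EI
  δ_0 = 1075/EI
Tip deflection under a unit load at C: L³/(3EI) = 124.4/EI.
With EI = 66000 kN·m²: δ_0 = 0.016295 m and δ_{CC} = 0.001885 m/kN.
Compatibility — the spring shortens by R_C/k under the reaction it provides: δ_0 − R_C·δ_{CC} = R_C/k. With 1/k = 0.00025 m/kN, R_C = δ_0 / (δ_{CC} + 1/k) = 0.016295 / (0.001885 + 0.00025) = 7.632 kN.

R_C = 7.632 kN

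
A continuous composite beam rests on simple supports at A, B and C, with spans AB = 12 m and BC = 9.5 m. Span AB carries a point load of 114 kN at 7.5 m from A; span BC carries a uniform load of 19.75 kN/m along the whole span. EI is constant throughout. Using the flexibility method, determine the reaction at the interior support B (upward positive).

Insert a hinge at B; M_B is the redundant, and each span becomes simply supported.
Discontinuity in slope at B on the released structure — sum the simple-span end rotations:
  span AB: point load 114 at a = 7.5: Pab(L + a)/(6LEI) = 1042/EI
  span BC: UDL 19.75: wL³/(24EI) = 705.5/EI
  relative rotation θ_0 = (1042 + 705.5)/EI = 1748/EI
A unit hogging moment at B produces rotation L₁/(3EI) + L₂/(3EI) = 7.167/EI.
Slope continuity at B: θ_0 = M_B·7.167/EI, so M_B = 1748/7.167 = 243.8 kN·m (hogging).
Span AB, ΣM about A with M_B applied at B: R_B^{AB}·12 = 855 + 243.8, so R_B^{AB} = 91.57 kN and R_A = 114 − 91.57 = 22.43 kN.
Span BC, ΣM about C: R_B^{BC}·9.5 = 891.2 + 243.8, so R_B^{BC} = 119.5 kN and R_C = 187.6 − 119.5 = 68.14 kN.
R_B = 91.57 + 119.5 = 211.1 kN.

R_B = 211.1 kN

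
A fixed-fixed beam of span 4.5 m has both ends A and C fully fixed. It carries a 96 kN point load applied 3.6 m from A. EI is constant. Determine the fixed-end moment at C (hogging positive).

Release both end moments; the primary structure is a simply-supported span AC with redundants M_A and M_C.
End rotations of the released simple span under the applied load (×1/EI):
  at A: point load 96 at a = 3.6: Pab(L + b)/(6LEI) = 62.21/EI
  at C: point load 96 at a = 3.6: Pab(L + a)/(6LEI) = 93.31/EI
  θ_A0 = 62.21/EI,  θ_C0 = 93.31/EI
Flexibility coefficients: a unit moment at one end gives L/(3EI) there and L/(6EI) at the far end, so f₁₁ = f₂₂ = 1.5/EI and f₁₂ = f₂₁ = 0.75/EI.
Compatibility — zero rotation at each built-in end:
  1.5 M_A + 0.75 M_C = 62.21
  0.75 M_A + 1.5 M_C = 93.31
Solving the pair gives M_A = 13.82 kN·m and M_C = 55.3 kN·m (hogging).

M_C = 55.3 kN·m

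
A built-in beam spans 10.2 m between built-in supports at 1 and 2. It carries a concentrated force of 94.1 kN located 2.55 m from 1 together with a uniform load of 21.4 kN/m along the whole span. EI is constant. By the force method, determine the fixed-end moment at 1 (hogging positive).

M_1 = 320.5 kN·m

Take the two fixed-end moments M_1, M_2 as redundants; the released structure is the simple span 12.
End rotations of the released simple span under the applied load (×1/EI):
  at 1: point load 94.1 at a = 2.55: Pab(L + b)/(6LEI) = 535.4/EI
  at 2: point load 94.1 at a = 2.55: Pab(L + a)/(6LEI) = 382.4/EI
  at 1: UDL 21.4: wL³/(24EI) = 946.2/EI
  at 2: UDL 21.4: wL³/(24EI) = 946.2/EI
  θ_10 = 1482/EI,  θ_20 = 1329/EI
Flexibility coefficients: a unit moment at one end gives L/(3EI) there and L/(6EI) at the far end, so f₁₁ = f₂₂ = 3.4/EI and f₁₂ = f₂₁ = 1.7/EI.
Compatibility — zero rotation at each built-in end:
  3.4 M_1 + 1.7 M_2 = 1482
  1.7 M_1 + 3.4 M_2 = 1329
Solving the pair gives M_1 = 320.5 kN·m and M_2 = 230.5 kN·m (hogging).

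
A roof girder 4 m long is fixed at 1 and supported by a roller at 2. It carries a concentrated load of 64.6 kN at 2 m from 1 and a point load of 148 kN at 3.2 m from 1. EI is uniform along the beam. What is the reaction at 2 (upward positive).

Remove the prop at 2; the released (primary) structure is a cantilever built in at 1.
Deflection at 2 on the released cantilever, summing each load's contribution:
  point load 64.6 at a = 2: Pa²(3L − a)/(6EI) = 430.7/EI
  point load 148 at a = 3.2: Pa²(3L − a)/(6EI) = 2223/EI
  δ_0 = 2653/EI
Flexibility coefficient — unit upward force at 2: δ_{22} = L³/(3EI) = 21.33/EI.
Compatibility at 2: δ_0 − R_2·δ_{22} = 0, so R_2 = 2653/21.33 = 124.4 kN.

R_2 = 124.4 kN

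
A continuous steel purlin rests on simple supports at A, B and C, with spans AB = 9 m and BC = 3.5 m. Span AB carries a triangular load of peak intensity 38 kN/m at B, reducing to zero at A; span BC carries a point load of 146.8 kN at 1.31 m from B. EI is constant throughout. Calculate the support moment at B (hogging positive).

M_B = 175.1 kN·m

Insert a hinge at B; M_B is the redundant, and each span becomes simply supported.
Rotations at B on the released spans (each span's end-slope, ×1/EI):
  span AB: triangular load, peak 38: w₀L³/(45EI) = 615.6/EI
  span BC: point load 146.8 at a = 1.31: Pab(L + b)/(6LEI) = 114.1/EI
  relative rotation θ_0 = (615.6 + 114.1)/EI = 729.7/EI
A unit hogging moment at B produces rotation L₁/(3EI) + L₂/(3EI) = 4.167/EI.
Compatibility: M_B·(L₁+L₂)/(3EI) = θ_0, giving M_B = 175.1 kN·m (hogging).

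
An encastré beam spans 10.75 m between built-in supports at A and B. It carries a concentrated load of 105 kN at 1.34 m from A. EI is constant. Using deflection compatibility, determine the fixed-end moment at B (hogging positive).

Release both end moments; the primary structure is a simply-supported span AB with redundants M_A and M_B.
End rotations of the released simple span under the applied load (×1/EI):
  at A: point load 105 at a = 1.34: Pab(L + b)/(6LEI) = 413.8/EI
  at B: point load 105 at a = 1.34: Pab(L + a)/(6LEI) = 248.2/EI
  θ_A0 = 413.8/EI,  θ_B0 = 248.2/EI
Flexibility coefficients: a unit moment at one end gives L/(3EI) there and L/(6EI) at the far end, so f₁₁ = f₂₂ = 3.583/EI and f₁₂ = f₂₁ = 1.792/EI.
Compatibility — zero rotation at each built-in end:
  3.583 M_A + 1.792 M_B = 413.8
  1.792 M_A + 3.583 M_B = 248.2
Solving the pair gives M_A = 107.8 kN·m and M_B = 15.35 kN·m (hogging).

M_B = 15.35 kN·m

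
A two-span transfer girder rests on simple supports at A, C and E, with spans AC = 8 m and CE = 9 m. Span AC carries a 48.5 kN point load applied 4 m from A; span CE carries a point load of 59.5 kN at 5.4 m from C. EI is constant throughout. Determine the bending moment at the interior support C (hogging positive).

Insert a hinge at C; M_C is the redundant, and each span becomes simply supported.
End slopes at the hinge C, treating each span as simply supported:
  span AC: point load 48.5 at a = 4: Pab(L + a)/(6LEI) = 194/EI
  span CE: point load 59.5 at a = 5.4: Pab(L + b)/(6LEI) = 269.9/EI
  relative rotation θ_0 = (194 + 269.9)/EI = 463.9/EI
A unit hogging moment at C produces rotation L₁/(3EI) + L₂/(3EI) = 5.667/EI.
Slope continuity at C: θ_0 = M_C·5.667/EI, so M_C = 463.9/5.667 = 81.86 kN·m (hogging).

M_C = 81.86 kN·m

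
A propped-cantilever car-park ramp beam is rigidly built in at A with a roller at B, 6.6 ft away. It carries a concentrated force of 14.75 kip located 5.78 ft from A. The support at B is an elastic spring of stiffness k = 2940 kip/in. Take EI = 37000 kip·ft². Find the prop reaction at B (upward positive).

R_B = 11.89 kip

Take the reaction at B as the redundant and release it; the primary structure is a cantilever fixed at A.
Deflection at B on the released cantilever, summing each load's contribution:
  point load 14.75 at a = 5.78: Pa²(3L − a)/(6EI) = 1151/EI
Flexibility coefficient — unit upward force at B: δ_{BB} = L³/(3EI) = 95.83/EI.
With EI = 37000 kip·ft²: δ_0 = 0.03112 ft and δ_{BB} = 0.00259 ft/kip.
Compatibility — the spring shortens by R_B/k under the reaction it provides: δ_0 − R_B·δ_{BB} = R_B/k. With 1/k = 1/(2940×12) ft/kip = 0.000028 ft/kip, R_B = δ_0 / (δ_{BB} + 1/k) = 0.03112 / (0.00259 + 0.000028) = 11.89 kip.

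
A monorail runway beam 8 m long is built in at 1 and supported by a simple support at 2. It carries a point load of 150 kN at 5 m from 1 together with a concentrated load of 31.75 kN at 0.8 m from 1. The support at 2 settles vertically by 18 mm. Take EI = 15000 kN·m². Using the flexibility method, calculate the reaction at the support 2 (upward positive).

Choose R_2 as the redundant. The primary structure is the cantilever fixed at 1.
Downward deflection at the released point 2 due to the loads:
  point load 150 at a = 5: Pa²(3L − a)/(6EI) = 11875/EI
  point load 31.75 at a = 0.8: Pa²(3L − a)/(6EI) = 78.57/EI
  δ_0 = 11954/EI
Flexibility coefficient — unit upward force at 2: δ_{22} = L³/(3EI) = 170.7/EI.
With EI = 15000 kN·m²: δ_0 = 0.7969 m and δ_{22} = 0.011378 m/kN.
Compatibility — the beam at 2 must follow the support down by 0.018 m: δ_0 − R_2·δ_{22} = 0.018, so R_2 = (0.7969 − 0.018)/0.011378 = 68.46 kN.

R_2 = 68.46 kN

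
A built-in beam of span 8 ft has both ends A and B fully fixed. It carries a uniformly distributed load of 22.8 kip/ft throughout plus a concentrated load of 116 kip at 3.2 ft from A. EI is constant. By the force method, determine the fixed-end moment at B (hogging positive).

M_B = 210.7 kip·ft

Release both end moments; the primary structure is a simply-supported span AB with redundants M_A and M_B.
End rotations of the released simple span under the applied load (×1/EI):
  at A: UDL 22.8: wL³/(24EI) = 486.4/EI
  at B: UDL 22.8: wL³/(24EI) = 486.4/EI
  at A: point load 116 at a = 3.2: Pab(L + b)/(6LEI) = 475.1/EI
  at B: point load 116 at a = 3.2: Pab(L + a)/(6LEI) = 415.7/EI
  θ_A0 = 961.5/EI,  θ_B0 = 902.1/EI
Flexibility coefficients: a unit moment at one end gives L/(3EI) there and L/(6EI) at the far end, so f₁₁ = f₂₂ = 2.667/EI and f₁₂ = f₂₁ = 1.333/EI.
Compatibility — zero rotation at each built-in end:
  2.667 M_A + 1.333 M_B = 961.5
  1.333 M_A + 2.667 M_B = 902.1
Solving the pair gives M_A = 255.2 kip·ft and M_B = 210.7 kip·ft (hogging).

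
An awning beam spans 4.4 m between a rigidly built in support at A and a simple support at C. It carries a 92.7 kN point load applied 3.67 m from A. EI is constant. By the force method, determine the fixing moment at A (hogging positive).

M_A = 32.9 kN·m

Remove the prop at C; the released (primary) structure is a cantilever built in at A.
Primary-structure tip deflection at C by superposition:
  point load 92.7 at a = 3.67: Pa²(3L − a)/(6EI) = 1983/EI
Tip deflection under a unit load at C: L³/(3EI) = 28.39/EI.
Compatibility at C: δ_0 − R_C·δ_{CC} = 0, so R_C = 1983/28.39 = 69.84 kN.
Moment equilibrium about A: M_A = Σ(load moments about A) − R_C·L = 340.2 − 69.84×4.4 = 32.9 kN·m.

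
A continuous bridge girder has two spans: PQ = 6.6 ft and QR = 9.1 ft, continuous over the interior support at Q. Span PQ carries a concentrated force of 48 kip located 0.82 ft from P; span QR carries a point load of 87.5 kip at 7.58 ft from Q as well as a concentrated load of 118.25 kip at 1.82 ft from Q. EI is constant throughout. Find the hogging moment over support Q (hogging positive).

Release continuity at Q by inserting a hinge; the redundant is the internal moment M_Q. The primary structure is two simply-supported spans PQ and QR.
Rotations at Q on the released spans (each span's end-slope, ×1/EI):
  span PQ: point load 48 at a = 0.82: Pab(L + a)/(6LEI) = 42.63/EI
  span QR: point load 87.5 at a = 7.58: Pab(L + b)/(6LEI) = 196.1/EI
  span QR: point load 118.25 at a = 1.82: Pab(L + b)/(6LEI) = 470/EI
  relative rotation θ_0 = (42.63 + 666.1)/EI = 708.7/EI
A unit hogging moment at Q produces rotation L₁/(3EI) + L₂/(3EI) = 5.233/EI.
Slope continuity at Q: θ_0 = M_Q·5.233/EI, so M_Q = 708.7/5.233 = 135.4 kip·ft (hogging).

M_Q = 135.4 kip·ft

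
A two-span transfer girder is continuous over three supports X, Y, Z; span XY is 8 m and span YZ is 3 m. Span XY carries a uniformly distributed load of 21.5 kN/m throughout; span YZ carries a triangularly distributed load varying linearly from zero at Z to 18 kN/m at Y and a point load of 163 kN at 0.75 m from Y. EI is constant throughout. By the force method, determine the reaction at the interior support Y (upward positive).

R_Y = 295 kN

Take M_Y as the redundant. Released structure: two simple spans XY and YZ with a hinge at Y.
Discontinuity in slope at Y on the released structure — sum the simple-span end rotations:
  span XY: UDL 21.5: wL³/(24EI) = 458.7/EI
  span YZ: triangular load, peak 18: w₀L³/(45EI) = 10.8/EI
  span YZ: point load 163 at a = 0.75: Pab(L + b)/(6LEI) = 80.23/EI
  relative rotation θ_0 = (458.7 + 91.03)/EI = 549.7/EI
A unit hogging moment at Y produces rotation L₁/(3EI) + L₂/(3EI) = 3.667/EI.
Slope continuity at Y: θ_0 = M_Y·3.667/EI, so M_Y = 549.7/3.667 = 149.9 kN·m (hogging).
Span XY, ΣM about X with M_Y applied at Y: R_Y^{XY}·8 = 688 + 149.9, so R_Y^{XY} = 104.7 kN and R_X = 172 − 104.7 = 67.26 kN.
Span YZ, ΣM about Z: R_Y^{YZ}·3 = 420.8 + 149.9, so R_Y^{YZ} = 190.2 kN and R_Z = 190 − 190.2 = -0.2221 kN.
R_Y = 104.7 + 190.2 = 295 kN.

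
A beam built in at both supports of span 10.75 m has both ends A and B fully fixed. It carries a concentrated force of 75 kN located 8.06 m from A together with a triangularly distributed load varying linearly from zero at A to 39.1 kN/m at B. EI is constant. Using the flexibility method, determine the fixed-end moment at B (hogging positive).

Take the two fixed-end moments M_A, M_B as redundants; the released structure is the simple span AB.
End rotations of the released simple span under the applied load (×1/EI):
  at A: point load 75 at a = 8.06: Pab(L + b)/(6LEI) = 338.8/EI
  at B: point load 75 at a = 8.06: Pab(L + a)/(6LEI) = 474.2/EI
  at A: triangular load, peak 39.1: 7w₀L³/(360EI) = 944.5/EI
  at B: triangular load, peak 39.1: w₀L³/(45EI) = 1079/EI
  θ_A0 = 1283/EI,  θ_B0 = 1554/EI
Flexibility coefficients: a unit moment at one end gives L/(3EI) there and L/(6EI) at the far end, so f₁₁ = f₂₂ = 3.583/EI and f₁₂ = f₂₁ = 1.792/EI.
Compatibility — zero rotation at each built-in end:
  3.583 M_A + 1.792 M_B = 1283
  1.792 M_A + 3.583 M_B = 1554
Solving the pair gives M_A = 188.5 kN·m and M_B = 339.3 kN·m (hogging).

M_B = 339.3 kN·m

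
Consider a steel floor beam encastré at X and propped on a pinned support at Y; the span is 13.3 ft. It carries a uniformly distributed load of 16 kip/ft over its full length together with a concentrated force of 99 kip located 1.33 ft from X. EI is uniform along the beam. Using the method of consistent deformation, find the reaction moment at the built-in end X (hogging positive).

M_X = 466.4 kip·ft

Release the roller at Y. Primary structure: cantilever fixed at X.
Downward deflection at the released point Y due to the loads:
  UDL 16: wL⁴/(8EI) = 62580/EI
  point load 99 at a = 1.33: Pa²(3L − a)/(6EI) = 1126/EI
  δ_0 = 63706/EI
Flexibility coefficient — unit upward force at Y: δ_{YY} = L³/(3EI) = 784.2/EI.
The prop prevents deflection at Y: R_Y = δ_0/δ_{YY} = 63706/784.2 = 81.24 kip.
Moment equilibrium about X: M_X = Σ(load moments about X) − R_Y·L = 1547 − 81.24×13.3 = 466.4 kip·ft.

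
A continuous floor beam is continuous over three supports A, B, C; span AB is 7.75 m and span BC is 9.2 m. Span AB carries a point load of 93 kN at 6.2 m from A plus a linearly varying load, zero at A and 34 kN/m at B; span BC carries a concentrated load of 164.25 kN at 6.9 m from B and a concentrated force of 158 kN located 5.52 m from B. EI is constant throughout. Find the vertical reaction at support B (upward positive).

R_B = 346.9 kN

Take M_B as the redundant. Released structure: two simple spans AB and BC with a hinge at B.
Discontinuity in slope at B on the released structure — sum the simple-span end rotations:
  span AB: point load 93 at a = 6.2: Pab(L + a)/(6LEI) = 268.1/EI
  span AB: triangular load, peak 34: w₀L³/(45EI) = 351.7/EI
  span BC: point load 164.25 at a = 6.9: Pab(L + b)/(6LEI) = 543.1/EI
  span BC: point load 158 at a = 5.52: Pab(L + b)/(6LEI) = 748.9/EI
  relative rotation θ_0 = (619.8 + 1292)/EI = 1912/EI
A unit hogging moment at B produces rotation L₁/(3EI) + L₂/(3EI) = 5.65/EI.
Slope continuity at B: θ_0 = M_B·5.65/EI, so M_B = 1912/5.65 = 338.4 kN·m (hogging).
Span AB, ΣM about A with M_B applied at B: R_B^{AB}·7.75 = 1257 + 338.4, so R_B^{AB} = 205.9 kN and R_A = 224.8 − 205.9 = 18.86 kN.
Span BC, ΣM about C: R_B^{BC}·9.2 = 959.2 + 338.4, so R_B^{BC} = 141 kN and R_C = 322.2 − 141 = 181.2 kN.
R_B = 205.9 + 141 = 346.9 kN.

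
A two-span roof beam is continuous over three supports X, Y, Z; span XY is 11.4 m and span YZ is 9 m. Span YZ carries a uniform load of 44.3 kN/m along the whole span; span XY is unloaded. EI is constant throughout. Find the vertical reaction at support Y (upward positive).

Insert a hinge at Y; M_Y is the redundant, and each span becomes simply supported.
End slopes at the hinge Y, treating each span as simply supported:
  span YZ: UDL 44.3: wL³/(24EI) = 1346/EI
  relative rotation θ_0 = (0 + 1346)/EI = 1346/EI
A unit hogging moment at Y produces rotation L₁/(3EI) + L₂/(3EI) = 6.8/EI.
Slope continuity at Y: θ_0 = M_Y·6.8/EI, so M_Y = 1346/6.8 = 197.9 kN·m (hogging).
Span XY, ΣM about X with M_Y applied at Y: R_Y^{XY}·11.4 = 0 + 197.9, so R_Y^{XY} = 17.36 kN and R_X = 0 − 17.36 = -17.36 kN.
Span YZ, ΣM about Z: R_Y^{YZ}·9 = 1794 + 197.9, so R_Y^{YZ} = 221.3 kN and R_Z = 398.7 − 221.3 = 177.4 kN.
R_Y = 17.36 + 221.3 = 238.7 kN.

R_Y = 238.7 kN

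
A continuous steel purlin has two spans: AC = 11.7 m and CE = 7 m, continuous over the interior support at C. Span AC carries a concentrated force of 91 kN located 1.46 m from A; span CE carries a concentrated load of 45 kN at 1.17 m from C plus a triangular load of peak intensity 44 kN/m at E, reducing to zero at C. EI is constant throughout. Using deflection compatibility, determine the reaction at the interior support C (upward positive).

Insert a hinge at C; M_C is the redundant, and each span becomes simply supported.
End slopes at the hinge C, treating each span as simply supported:
  span AC: point load 91 at a = 1.46: Pab(L + a)/(6LEI) = 255/EI
  span CE: point load 45 at a = 1.17: Pab(L + b)/(6LEI) = 93.77/EI
  span CE: triangular load, peak 44: 7w₀L³/(360EI) = 293.5/EI
  relative rotation θ_0 = (255 + 387.2)/EI = 642.3/EI
A unit hogging moment at C produces rotation L₁/(3EI) + L₂/(3EI) = 6.233/EI.
Compatibility: M_C·(L₁+L₂)/(3EI) = θ_0, giving M_C = 103 kN·m (hogging).
Span AC, ΣM about A with M_C applied at C: R_C^{AC}·11.7 = 132.9 + 103, so R_C^{AC} = 20.16 kN and R_A = 91 − 20.16 = 70.84 kN.
Span CE, ΣM about E: R_C^{CE}·7 = 621.7 + 103, so R_C^{CE} = 103.5 kN and R_E = 199 − 103.5 = 95.47 kN.
R_C = 20.16 + 103.5 = 123.7 kN.

R_C = 123.7 kN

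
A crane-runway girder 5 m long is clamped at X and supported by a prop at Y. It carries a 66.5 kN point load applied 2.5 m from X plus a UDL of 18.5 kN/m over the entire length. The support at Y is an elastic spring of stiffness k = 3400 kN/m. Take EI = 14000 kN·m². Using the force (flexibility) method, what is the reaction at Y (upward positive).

Release the roller at Y. Primary structure: cantilever fixed at X.
Downward deflection at the released point Y due to the loads:
  point load 66.5 at a = 2.5: Pa²(3L − a)/(6EI) = 865.9/EI
  UDL 18.5: wL⁴/(8EI) = 1445/EI
  δ_0 = 2311/EI
Flexibility coefficient — unit upward force at Y: δ_{YY} = L³/(3EI) = 41.67/EI.
With EI = 14000 kN·m²: δ_0 = 0.16509 m and δ_{YY} = 0.002976 m/kN.
Compatibility — the spring shortens by R_Y/k under the reaction it provides: δ_0 − R_Y·δ_{YY} = R_Y/k. With 1/k = 0.000294 m/kN, R_Y = δ_0 / (δ_{YY} + 1/k) = 0.16509 / (0.002976 + 0.000294) = 50.48 kN.

R_Y = 50.48 kN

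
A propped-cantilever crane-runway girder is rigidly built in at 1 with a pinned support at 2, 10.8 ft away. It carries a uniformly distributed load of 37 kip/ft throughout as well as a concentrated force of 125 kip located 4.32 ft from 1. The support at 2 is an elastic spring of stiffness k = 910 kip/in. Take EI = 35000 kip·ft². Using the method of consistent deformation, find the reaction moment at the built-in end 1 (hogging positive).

Take the reaction at 2 as the redundant and release it; the primary structure is a cantilever fixed at 1.
Deflection at 2 on the released cantilever, summing each load's contribution:
  UDL 37: wL⁴/(8EI) = 62923/EI
  point load 125 at a = 4.32: Pa²(3L − a)/(6EI) = 10918/EI
  δ_0 = 73840/EI
Tip deflection under a unit load at 2: L³/(3EI) = 419.9/EI.
With EI = 35000 kip·ft²: δ_0 = 2.1097 ft and δ_{22} = 0.011997 ft/kip.
Compatibility — the spring shortens by R_2/k under the reaction it provides: δ_0 − R_2·δ_{22} = R_2/k. With 1/k = 1/(910×12) ft/kip = 0.000092 ft/kip, R_2 = δ_0 / (δ_{22} + 1/k) = 2.1097 / (0.011997 + 0.000092) = 174.5 kip.
Moment equilibrium about 1: M_1 = Σ(load moments about 1) − R_2·L = 2698 − 174.5×10.8 = 813 kip·ft.

M_1 = 813 kip·ft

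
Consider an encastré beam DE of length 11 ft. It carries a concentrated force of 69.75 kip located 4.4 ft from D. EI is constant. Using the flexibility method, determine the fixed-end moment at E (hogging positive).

Take the two fixed-end moments M_D, M_E as redundants; the released structure is the simple span DE.
End rotations of the released simple span under the applied load (×1/EI):
  at D: point load 69.75 at a = 4.4: Pab(L + b)/(6LEI) = 540.1/EI
  at E: point load 69.75 at a = 4.4: Pab(L + a)/(6LEI) = 472.6/EI
  θ_D0 = 540.1/EI,  θ_E0 = 472.6/EI
Flexibility coefficients: a unit moment at one end gives L/(3EI) there and L/(6EI) at the far end, so f₁₁ = f₂₂ = 3.667/EI and f₁₂ = f₂₁ = 1.833/EI.
Compatibility — zero rotation at each built-in end:
  3.667 M_D + 1.833 M_E = 540.1
  1.833 M_D + 3.667 M_E = 472.6
Solving the pair gives M_D = 110.5 kip·ft and M_E = 73.66 kip·ft (hogging).

M_E = 73.66 kip·ft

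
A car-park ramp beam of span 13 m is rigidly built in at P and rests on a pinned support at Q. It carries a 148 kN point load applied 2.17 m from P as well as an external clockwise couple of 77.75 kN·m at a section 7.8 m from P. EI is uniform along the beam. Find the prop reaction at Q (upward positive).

R_Q = 13.38 kN

Choose R_Q as the redundant. The primary structure is the cantilever fixed at P.
Deflection at Q on the released cantilever, summing each load's contribution:
  point load 148 at a = 2.17: Pa²(3L − a)/(6EI) = 4278/EI
  clockwise couple 77.75 at a = 7.8: M₀a(2L − a)/(2EI) = 5519/EI
  δ_0 = 9797/EI
Flexibility coefficient — unit upward force at Q: δ_{QQ} = L³/(3EI) = 732.3/EI.
The prop prevents deflection at Q: R_Q = δ_0/δ_{QQ} = 9797/732.3 = 13.38 kN.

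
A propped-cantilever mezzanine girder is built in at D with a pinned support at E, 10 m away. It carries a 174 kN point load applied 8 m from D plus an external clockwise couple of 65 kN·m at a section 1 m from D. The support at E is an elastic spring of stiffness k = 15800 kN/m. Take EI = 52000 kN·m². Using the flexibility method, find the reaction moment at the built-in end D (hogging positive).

M_D = 225.7 kN·m

Take the reaction at E as the redundant and release it; the primary structure is a cantilever fixed at D.
Free-end deflection of the primary structure under the applied loading (downward +):
  point load 174 at a = 8: Pa²(3L − a)/(6EI) = 40832/EI
  clockwise couple 65 at a = 1: M₀a(2L − a)/(2EI) = 617.5/EI
  δ_0 = 41450/EI
Tip deflection under a unit load at E: L³/(3EI) = 333.3/EI.
With EI = 52000 kN·m²: δ_0 = 0.79711 m and δ_{EE} = 0.00641 m/kN.
Compatibility — the spring shortens by R_E/k under the reaction it provides: δ_0 − R_E·δ_{EE} = R_E/k. With 1/k = 0.000063 m/kN, R_E = δ_0 / (δ_{EE} + 1/k) = 0.79711 / (0.00641 + 0.000063) = 123.1 kN.
Moment equilibrium about D: M_D = Σ(load moments about D) − R_E·L = 1457 − 123.1×10 = 225.7 kN·m.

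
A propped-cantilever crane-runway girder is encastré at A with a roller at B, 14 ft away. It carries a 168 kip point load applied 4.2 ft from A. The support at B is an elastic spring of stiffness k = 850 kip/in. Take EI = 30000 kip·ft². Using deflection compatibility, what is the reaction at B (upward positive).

Choose R_B as the redundant. The primary structure is the cantilever fixed at A.
Deflection at B on the released cantilever, summing each load's contribution:
  point load 168 at a = 4.2: Pa²(3L − a)/(6EI) = 18670/EI
Tip deflection under a unit load at B: L³/(3EI) = 914.7/EI.
With EI = 30000 kip·ft²: δ_0 = 0.62234 ft and δ_{BB} = 0.030489 ft/kip.
Compatibility — the spring shortens by R_B/k under the reaction it provides: δ_0 − R_B·δ_{BB} = R_B/k. With 1/k = 1/(850×12) ft/kip = 0.000098 ft/kip, R_B = δ_0 / (δ_{BB} + 1/k) = 0.62234 / (0.030489 + 0.000098) = 20.35 kip.

R_B = 20.35 kip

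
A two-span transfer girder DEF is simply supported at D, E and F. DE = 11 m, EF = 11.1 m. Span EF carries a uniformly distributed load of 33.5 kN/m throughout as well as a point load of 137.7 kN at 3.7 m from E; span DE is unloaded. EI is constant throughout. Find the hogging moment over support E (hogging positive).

M_E = 401.3 kN·m

Insert a hinge at E; M_E is the redundant, and each span becomes simply supported.
Discontinuity in slope at E on the released structure — sum the simple-span end rotations:
  span EF: UDL 33.5: wL³/(24EI) = 1909/EI
  span EF: point load 137.7 at a = 3.7: Pab(L + b)/(6LEI) = 1047/EI
  relative rotation θ_0 = (0 + 2956)/EI = 2956/EI
A unit hogging moment at E produces rotation L₁/(3EI) + L₂/(3EI) = 7.367/EI.
Compatibility: M_E·(L₁+L₂)/(3EI) = θ_0, giving M_E = 401.3 kN·m (hogging).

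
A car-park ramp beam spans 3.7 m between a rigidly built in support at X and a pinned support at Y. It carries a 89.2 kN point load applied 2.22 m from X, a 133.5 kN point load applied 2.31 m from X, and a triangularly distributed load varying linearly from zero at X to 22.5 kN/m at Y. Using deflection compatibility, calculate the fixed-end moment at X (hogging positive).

M_X = 153.1 kN·m

Release the roller at Y. Primary structure: cantilever fixed at X.
Deflection at Y on the released cantilever, summing each load's contribution:
  point load 89.2 at a = 2.22: Pa²(3L − a)/(6EI) = 650.6/EI
  point load 133.5 at a = 2.31: Pa²(3L − a)/(6EI) = 1044/EI
  triangular load, peak 22.5 at the free end: 11w₀L⁴/(120EI) = 386.5/EI
  δ_0 = 2081/EI
Tip deflection under a unit load at Y: L³/(3EI) = 16.88/EI.
Compatibility at Y: δ_0 − R_Y·δ_{YY} = 0, so R_Y = 2081/16.88 = 123.2 kN.
Moment equilibrium about X: M_X = Σ(load moments about X) − R_Y·L = 609.1 − 123.2×3.7 = 153.1 kN·m.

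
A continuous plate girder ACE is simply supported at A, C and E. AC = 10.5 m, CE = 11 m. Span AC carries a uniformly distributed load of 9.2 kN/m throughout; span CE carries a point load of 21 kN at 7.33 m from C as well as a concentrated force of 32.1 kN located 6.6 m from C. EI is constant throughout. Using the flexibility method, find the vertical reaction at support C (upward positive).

Release continuity at C by inserting a hinge; the redundant is the internal moment M_C. The primary structure is two simply-supported spans AC and CE.
Discontinuity in slope at C on the released structure — sum the simple-span end rotations:
  span AC: UDL 9.2: wL³/(24EI) = 443.8/EI
  span CE: point load 21 at a = 7.33: Pab(L + b)/(6LEI) = 125.6/EI
  span CE: point load 32.1 at a = 6.6: Pab(L + b)/(6LEI) = 217.5/EI
  relative rotation θ_0 = (443.8 + 343.1)/EI = 786.8/EI
A unit hogging moment at C produces rotation L₁/(3EI) + L₂/(3EI) = 7.167/EI.
Slope continuity at C: θ_0 = M_C·7.167/EI, so M_C = 786.8/7.167 = 109.8 kN·m (hogging).
Span AC, ΣM about A with M_C applied at C: R_C^{AC}·10.5 = 507.1 + 109.8, so R_C^{AC} = 58.76 kN and R_A = 96.6 − 58.76 = 37.84 kN.
Span CE, ΣM about E: R_C^{CE}·11 = 218.3 + 109.8, so R_C^{CE} = 29.83 kN and R_E = 53.1 − 29.83 = 23.27 kN.
R_C = 58.76 + 29.83 = 88.58 kN.

R_C = 88.58 kN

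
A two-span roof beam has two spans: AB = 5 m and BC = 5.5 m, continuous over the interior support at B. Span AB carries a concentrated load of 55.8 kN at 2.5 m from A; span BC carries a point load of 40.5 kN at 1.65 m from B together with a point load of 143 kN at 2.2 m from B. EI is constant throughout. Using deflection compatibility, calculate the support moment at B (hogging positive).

Release continuity at B by inserting a hinge; the redundant is the internal moment M_B. The primary structure is two simply-supported spans AB and BC.
Rotations at B on the released spans (each span's end-slope, ×1/EI):
  span AB: point load 55.8 at a = 2.5: Pab(L + a)/(6LEI) = 87.19/EI
  span BC: point load 40.5 at a = 1.65: Pab(L + b)/(6LEI) = 72.89/EI
  span BC: point load 143 at a = 2.2: Pab(L + b)/(6LEI) = 276.8/EI
  relative rotation θ_0 = (87.19 + 349.7)/EI = 436.9/EI
A unit hogging moment at B produces rotation L₁/(3EI) + L₂/(3EI) = 3.5/EI.
Slope continuity at B: θ_0 = M_B·3.5/EI, so M_B = 436.9/3.5 = 124.8 kN·m (hogging).

M_B = 124.8 kN·m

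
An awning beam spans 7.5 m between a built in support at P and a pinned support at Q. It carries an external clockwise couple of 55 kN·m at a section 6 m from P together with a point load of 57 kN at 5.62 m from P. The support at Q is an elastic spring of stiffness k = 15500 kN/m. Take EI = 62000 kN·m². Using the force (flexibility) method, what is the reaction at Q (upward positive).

Remove the prop at Q; the released (primary) structure is a cantilever built in at P.
Downward deflection at the released point Q due to the loads:
  clockwise couple 55 at a = 6: M₀a(2L − a)/(2EI) = 1485/EI
  point load 57 at a = 5.62: Pa²(3L − a)/(6EI) = 5065/EI
  δ_0 = 6550/EI
Flexibility coefficient — unit upward force at Q: δ_{QQ} = L³/(3EI) = 140.6/EI.
With EI = 62000 kN·m²: δ_0 = 0.10564 m and δ_{QQ} = 0.002268 m/kN.
Compatibility — the spring shortens by R_Q/k under the reaction it provides: δ_0 − R_Q·δ_{QQ} = R_Q/k. With 1/k = 0.000065 m/kN, R_Q = δ_0 / (δ_{QQ} + 1/k) = 0.10564 / (0.002268 + 0.000065) = 45.29 kN.

R_Q = 45.29 kN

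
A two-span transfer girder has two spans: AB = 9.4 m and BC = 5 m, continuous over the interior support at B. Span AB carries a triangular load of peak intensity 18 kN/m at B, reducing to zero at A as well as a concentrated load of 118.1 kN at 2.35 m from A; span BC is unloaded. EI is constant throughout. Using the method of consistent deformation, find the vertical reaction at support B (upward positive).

Insert a hinge at B; M_B is the redundant, and each span becomes simply supported.
Discontinuity in slope at B on the released structure — sum the simple-span end rotations:
  span AB: triangular load, peak 18: w₀L³/(45EI) = 332.2/EI
  span AB: point load 118.1 at a = 2.35: Pab(L + a)/(6LEI) = 407.6/EI
  relative rotation θ_0 = (739.9 + 0)/EI = 739.9/EI
A unit hogging moment at B produces rotation L₁/(3EI) + L₂/(3EI) = 4.8/EI.
Slope continuity at B: θ_0 = M_B·4.8/EI, so M_B = 739.9/4.8 = 154.1 kN·m (hogging).
Span AB, ΣM about A with M_B applied at B: R_B^{AB}·9.4 = 807.7 + 154.1, so R_B^{AB} = 102.3 kN and R_A = 202.7 − 102.3 = 100.4 kN.
Span BC, ΣM about C: R_B^{BC}·5 = 0 + 154.1, so R_B^{BC} = 30.83 kN and R_C = 0 − 30.83 = -30.83 kN.
R_B = 102.3 + 30.83 = 133.2 kN.

R_B = 133.2 kN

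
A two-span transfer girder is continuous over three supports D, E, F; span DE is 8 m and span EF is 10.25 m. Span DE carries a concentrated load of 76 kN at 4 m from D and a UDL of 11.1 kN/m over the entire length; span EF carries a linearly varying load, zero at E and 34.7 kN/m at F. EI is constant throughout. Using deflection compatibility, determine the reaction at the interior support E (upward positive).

Release continuity at E by inserting a hinge; the redundant is the internal moment M_E. The primary structure is two simply-supported spans DE and EF.
Rotations at E on the released spans (each span's end-slope, ×1/EI):
  span DE: point load 76 at a = 4: Pab(L + a)/(6LEI) = 304/EI
  span DE: UDL 11.1: wL³/(24EI) = 236.8/EI
  span EF: triangular load, peak 34.7: 7w₀L³/(360EI) = 726.6/EI
  relative rotation θ_0 = (540.8 + 726.6)/EI = 1267/EI
A unit hogging moment at E produces rotation L₁/(3EI) + L₂/(3EI) = 6.083/EI.
Compatibility: M_E·(L₁+L₂)/(3EI) = θ_0, giving M_E = 208.3 kN·m (hogging).
Span DE, ΣM about D with M_E applied at E: R_E^{DE}·8 = 659.2 + 208.3, so R_E^{DE} = 108.4 kN and R_D = 164.8 − 108.4 = 56.36 kN.
Span EF, ΣM about F: R_E^{EF}·10.25 = 607.6 + 208.3, so R_E^{EF} = 79.61 kN and R_F = 177.8 − 79.61 = 98.23 kN.
R_E = 108.4 + 79.61 = 188 kN.

R_E = 188 kN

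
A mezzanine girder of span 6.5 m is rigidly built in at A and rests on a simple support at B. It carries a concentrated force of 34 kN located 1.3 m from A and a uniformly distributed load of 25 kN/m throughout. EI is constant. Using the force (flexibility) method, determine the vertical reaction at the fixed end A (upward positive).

R_A = 133.7 kN

Release the roller at B. Primary structure: cantilever fixed at A.
Downward deflection at the released point B due to the loads:
  point load 34 at a = 1.3: Pa²(3L − a)/(6EI) = 174.3/EI
  UDL 25: wL⁴/(8EI) = 5578/EI
  δ_0 = 5753/EI
Flexibility coefficient — unit upward force at B: δ_{BB} = L³/(3EI) = 91.54/EI.
Compatibility at B: δ_0 − R_B·δ_{BB} = 0, so R_B = 5753/91.54 = 62.84 kN.
Vertical equilibrium: R_A = ΣP − R_B = 196.5 − 62.84 = 133.7 kN.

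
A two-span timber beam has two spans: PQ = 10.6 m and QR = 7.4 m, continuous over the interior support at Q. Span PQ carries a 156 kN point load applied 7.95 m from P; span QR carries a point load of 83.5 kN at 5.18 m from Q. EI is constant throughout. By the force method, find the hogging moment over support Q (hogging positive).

Release continuity at Q by inserting a hinge; the redundant is the internal moment M_Q. The primary structure is two simply-supported spans PQ and QR.
Discontinuity in slope at Q on the released structure — sum the simple-span end rotations:
  span PQ: point load 156 at a = 7.95: Pab(L + a)/(6LEI) = 958.6/EI
  span QR: point load 83.5 at a = 5.18: Pab(L + b)/(6LEI) = 208/EI
  relative rotation θ_0 = (958.6 + 208)/EI = 1167/EI
A unit hogging moment at Q produces rotation L₁/(3EI) + L₂/(3EI) = 6/EI.
Compatibility: M_Q·(L₁+L₂)/(3EI) = θ_0, giving M_Q = 194.4 kN·m (hogging).

M_Q = 194.4 kN·m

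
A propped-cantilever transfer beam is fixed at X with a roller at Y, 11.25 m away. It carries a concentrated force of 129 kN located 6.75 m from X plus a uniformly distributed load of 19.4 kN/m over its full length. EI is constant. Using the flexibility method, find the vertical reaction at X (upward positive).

Release the roller at Y. Primary structure: cantilever fixed at X.
Primary-structure tip deflection at Y by superposition:
  point load 129 at a = 6.75: Pa²(3L − a)/(6EI) = 26449/EI
  UDL 19.4: wL⁴/(8EI) = 38844/EI
  δ_0 = 65293/EI
Flexibility coefficient — unit upward force at Y: δ_{YY} = L³/(3EI) = 474.6/EI.
Compatibility at Y: δ_0 − R_Y·δ_{YY} = 0, so R_Y = 65293/474.6 = 137.6 kN.
Vertical equilibrium: R_X = ΣP − R_Y = 347.2 − 137.6 = 209.7 kN.

R_X = 209.7 kN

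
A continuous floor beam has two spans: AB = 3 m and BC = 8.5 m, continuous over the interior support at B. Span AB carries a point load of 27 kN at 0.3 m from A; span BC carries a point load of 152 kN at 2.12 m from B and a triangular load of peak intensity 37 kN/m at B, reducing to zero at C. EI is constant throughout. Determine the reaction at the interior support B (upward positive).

R_B = 352.1 kN

Take M_B as the redundant. Released structure: two simple spans AB and BC with a hinge at B.
Discontinuity in slope at B on the released structure — sum the simple-span end rotations:
  span AB: point load 27 at a = 0.3: Pab(L + a)/(6LEI) = 4.01/EI
  span BC: point load 152 at a = 2.12: Pab(L + b)/(6LEI) = 599.8/EI
  span BC: triangular load, peak 37: w₀L³/(45EI) = 504.9/EI
  relative rotation θ_0 = (4.01 + 1105)/EI = 1109/EI
A unit hogging moment at B produces rotation L₁/(3EI) + L₂/(3EI) = 3.833/EI.
Compatibility: M_B·(L₁+L₂)/(3EI) = θ_0, giving M_B = 289.3 kN·m (hogging).
Span AB, ΣM about A with M_B applied at B: R_B^{AB}·3 = 8.1 + 289.3, so R_B^{AB} = 99.12 kN and R_A = 27 − 99.12 = -72.12 kN.
Span BC, ΣM about C: R_B^{BC}·8.5 = 1861 + 289.3, so R_B^{BC} = 253 kN and R_C = 309.2 − 253 = 56.3 kN.
R_B = 99.12 + 253 = 352.1 kN.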